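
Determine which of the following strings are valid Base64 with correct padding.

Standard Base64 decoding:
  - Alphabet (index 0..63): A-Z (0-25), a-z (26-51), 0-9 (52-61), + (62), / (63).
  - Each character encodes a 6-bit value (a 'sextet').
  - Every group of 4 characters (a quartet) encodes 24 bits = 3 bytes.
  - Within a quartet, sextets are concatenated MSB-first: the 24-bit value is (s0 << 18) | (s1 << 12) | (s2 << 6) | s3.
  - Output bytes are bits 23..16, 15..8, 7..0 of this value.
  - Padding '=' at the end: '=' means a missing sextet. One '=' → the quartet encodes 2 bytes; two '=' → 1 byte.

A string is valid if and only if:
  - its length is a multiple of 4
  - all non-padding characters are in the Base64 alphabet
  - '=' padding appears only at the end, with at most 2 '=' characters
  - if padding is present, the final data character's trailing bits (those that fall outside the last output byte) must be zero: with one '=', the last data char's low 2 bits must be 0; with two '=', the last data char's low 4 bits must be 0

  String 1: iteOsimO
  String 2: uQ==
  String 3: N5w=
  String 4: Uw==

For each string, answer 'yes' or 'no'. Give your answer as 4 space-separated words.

String 1: 'iteOsimO' → valid
String 2: 'uQ==' → valid
String 3: 'N5w=' → valid
String 4: 'Uw==' → valid

Answer: yes yes yes yes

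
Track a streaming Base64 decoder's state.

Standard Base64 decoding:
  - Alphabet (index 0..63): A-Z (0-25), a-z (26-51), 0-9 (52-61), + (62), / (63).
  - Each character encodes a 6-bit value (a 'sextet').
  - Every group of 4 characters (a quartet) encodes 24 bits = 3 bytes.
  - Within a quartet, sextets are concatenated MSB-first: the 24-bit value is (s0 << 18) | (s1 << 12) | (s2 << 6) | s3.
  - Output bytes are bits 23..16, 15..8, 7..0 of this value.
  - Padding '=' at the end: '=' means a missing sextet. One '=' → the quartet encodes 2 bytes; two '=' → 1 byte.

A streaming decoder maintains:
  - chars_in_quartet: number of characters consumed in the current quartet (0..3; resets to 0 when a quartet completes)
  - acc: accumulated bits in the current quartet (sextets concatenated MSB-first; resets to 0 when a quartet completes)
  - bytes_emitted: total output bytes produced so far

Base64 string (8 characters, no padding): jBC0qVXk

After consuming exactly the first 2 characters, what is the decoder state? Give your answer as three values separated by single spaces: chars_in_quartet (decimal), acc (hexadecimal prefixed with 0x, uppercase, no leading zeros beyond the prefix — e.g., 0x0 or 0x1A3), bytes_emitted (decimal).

Answer: 2 0x8C1 0

Derivation:
After char 0 ('j'=35): chars_in_quartet=1 acc=0x23 bytes_emitted=0
After char 1 ('B'=1): chars_in_quartet=2 acc=0x8C1 bytes_emitted=0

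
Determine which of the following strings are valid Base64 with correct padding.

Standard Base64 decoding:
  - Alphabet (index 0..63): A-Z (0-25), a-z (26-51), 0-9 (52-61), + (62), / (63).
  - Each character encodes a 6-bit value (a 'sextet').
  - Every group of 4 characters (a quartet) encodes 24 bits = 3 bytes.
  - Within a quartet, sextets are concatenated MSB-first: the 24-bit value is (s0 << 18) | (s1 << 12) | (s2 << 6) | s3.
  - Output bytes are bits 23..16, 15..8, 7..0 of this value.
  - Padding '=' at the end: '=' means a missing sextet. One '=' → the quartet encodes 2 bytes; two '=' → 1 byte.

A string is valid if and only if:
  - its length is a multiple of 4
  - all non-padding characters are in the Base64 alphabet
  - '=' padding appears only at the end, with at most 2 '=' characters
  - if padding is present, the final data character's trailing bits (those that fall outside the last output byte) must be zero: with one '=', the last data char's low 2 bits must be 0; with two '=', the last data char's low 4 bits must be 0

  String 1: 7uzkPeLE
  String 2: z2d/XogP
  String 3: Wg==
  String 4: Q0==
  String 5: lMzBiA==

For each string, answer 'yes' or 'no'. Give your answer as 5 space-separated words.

Answer: yes yes yes no yes

Derivation:
String 1: '7uzkPeLE' → valid
String 2: 'z2d/XogP' → valid
String 3: 'Wg==' → valid
String 4: 'Q0==' → invalid (bad trailing bits)
String 5: 'lMzBiA==' → valid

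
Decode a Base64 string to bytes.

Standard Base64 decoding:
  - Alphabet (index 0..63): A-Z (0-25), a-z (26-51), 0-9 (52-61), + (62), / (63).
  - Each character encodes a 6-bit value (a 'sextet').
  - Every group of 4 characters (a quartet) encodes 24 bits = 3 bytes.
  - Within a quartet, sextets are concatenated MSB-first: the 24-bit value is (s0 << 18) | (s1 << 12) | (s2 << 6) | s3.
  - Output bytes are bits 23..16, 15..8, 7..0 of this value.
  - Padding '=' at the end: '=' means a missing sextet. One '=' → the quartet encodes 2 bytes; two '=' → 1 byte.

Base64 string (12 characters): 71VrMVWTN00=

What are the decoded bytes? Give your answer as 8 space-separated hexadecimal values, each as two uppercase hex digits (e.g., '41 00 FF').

After char 0 ('7'=59): chars_in_quartet=1 acc=0x3B bytes_emitted=0
After char 1 ('1'=53): chars_in_quartet=2 acc=0xEF5 bytes_emitted=0
After char 2 ('V'=21): chars_in_quartet=3 acc=0x3BD55 bytes_emitted=0
After char 3 ('r'=43): chars_in_quartet=4 acc=0xEF556B -> emit EF 55 6B, reset; bytes_emitted=3
After char 4 ('M'=12): chars_in_quartet=1 acc=0xC bytes_emitted=3
After char 5 ('V'=21): chars_in_quartet=2 acc=0x315 bytes_emitted=3
After char 6 ('W'=22): chars_in_quartet=3 acc=0xC556 bytes_emitted=3
After char 7 ('T'=19): chars_in_quartet=4 acc=0x315593 -> emit 31 55 93, reset; bytes_emitted=6
After char 8 ('N'=13): chars_in_quartet=1 acc=0xD bytes_emitted=6
After char 9 ('0'=52): chars_in_quartet=2 acc=0x374 bytes_emitted=6
After char 10 ('0'=52): chars_in_quartet=3 acc=0xDD34 bytes_emitted=6
Padding '=': partial quartet acc=0xDD34 -> emit 37 4D; bytes_emitted=8

Answer: EF 55 6B 31 55 93 37 4D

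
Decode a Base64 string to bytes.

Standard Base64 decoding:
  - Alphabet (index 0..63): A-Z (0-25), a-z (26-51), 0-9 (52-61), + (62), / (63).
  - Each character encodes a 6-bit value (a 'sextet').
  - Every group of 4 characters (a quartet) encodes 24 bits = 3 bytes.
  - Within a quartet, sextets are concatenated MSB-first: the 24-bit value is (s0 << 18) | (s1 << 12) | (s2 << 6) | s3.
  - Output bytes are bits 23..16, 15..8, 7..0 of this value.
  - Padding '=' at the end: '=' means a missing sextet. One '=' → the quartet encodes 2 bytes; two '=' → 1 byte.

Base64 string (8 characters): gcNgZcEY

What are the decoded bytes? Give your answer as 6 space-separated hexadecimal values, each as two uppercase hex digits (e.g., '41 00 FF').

Answer: 81 C3 60 65 C1 18

Derivation:
After char 0 ('g'=32): chars_in_quartet=1 acc=0x20 bytes_emitted=0
After char 1 ('c'=28): chars_in_quartet=2 acc=0x81C bytes_emitted=0
After char 2 ('N'=13): chars_in_quartet=3 acc=0x2070D bytes_emitted=0
After char 3 ('g'=32): chars_in_quartet=4 acc=0x81C360 -> emit 81 C3 60, reset; bytes_emitted=3
After char 4 ('Z'=25): chars_in_quartet=1 acc=0x19 bytes_emitted=3
After char 5 ('c'=28): chars_in_quartet=2 acc=0x65C bytes_emitted=3
After char 6 ('E'=4): chars_in_quartet=3 acc=0x19704 bytes_emitted=3
After char 7 ('Y'=24): chars_in_quartet=4 acc=0x65C118 -> emit 65 C1 18, reset; bytes_emitted=6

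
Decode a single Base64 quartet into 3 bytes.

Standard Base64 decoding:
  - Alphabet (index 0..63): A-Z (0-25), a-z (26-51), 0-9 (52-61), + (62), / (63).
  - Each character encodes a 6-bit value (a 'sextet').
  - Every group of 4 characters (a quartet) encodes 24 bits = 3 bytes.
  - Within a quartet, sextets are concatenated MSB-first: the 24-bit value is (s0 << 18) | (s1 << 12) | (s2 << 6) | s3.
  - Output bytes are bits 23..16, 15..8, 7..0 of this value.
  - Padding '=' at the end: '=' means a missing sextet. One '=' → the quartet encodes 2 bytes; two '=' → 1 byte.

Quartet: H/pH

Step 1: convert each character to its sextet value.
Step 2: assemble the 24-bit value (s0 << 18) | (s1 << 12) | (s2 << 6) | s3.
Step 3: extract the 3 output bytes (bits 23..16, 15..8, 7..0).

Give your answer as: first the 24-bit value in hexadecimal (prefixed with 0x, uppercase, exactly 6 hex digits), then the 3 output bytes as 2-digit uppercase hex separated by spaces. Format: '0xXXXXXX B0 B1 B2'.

Answer: 0x1FFA47 1F FA 47

Derivation:
Sextets: H=7, /=63, p=41, H=7
24-bit: (7<<18) | (63<<12) | (41<<6) | 7
      = 0x1C0000 | 0x03F000 | 0x000A40 | 0x000007
      = 0x1FFA47
Bytes: (v>>16)&0xFF=1F, (v>>8)&0xFF=FA, v&0xFF=47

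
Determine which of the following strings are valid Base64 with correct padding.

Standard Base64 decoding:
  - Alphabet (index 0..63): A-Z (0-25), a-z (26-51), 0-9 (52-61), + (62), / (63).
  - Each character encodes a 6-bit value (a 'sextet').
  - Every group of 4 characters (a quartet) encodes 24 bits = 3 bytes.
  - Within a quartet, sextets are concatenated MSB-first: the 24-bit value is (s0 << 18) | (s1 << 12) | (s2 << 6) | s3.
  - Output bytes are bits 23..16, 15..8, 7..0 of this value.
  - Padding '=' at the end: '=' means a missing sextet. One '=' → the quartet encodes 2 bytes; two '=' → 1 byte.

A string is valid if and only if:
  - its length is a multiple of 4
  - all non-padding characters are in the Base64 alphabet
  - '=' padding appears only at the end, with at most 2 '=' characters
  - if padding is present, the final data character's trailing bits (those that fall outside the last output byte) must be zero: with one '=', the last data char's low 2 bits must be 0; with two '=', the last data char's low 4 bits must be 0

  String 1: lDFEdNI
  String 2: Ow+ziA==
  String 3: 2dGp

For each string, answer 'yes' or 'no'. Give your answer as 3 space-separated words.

String 1: 'lDFEdNI' → invalid (len=7 not mult of 4)
String 2: 'Ow+ziA==' → valid
String 3: '2dGp' → valid

Answer: no yes yes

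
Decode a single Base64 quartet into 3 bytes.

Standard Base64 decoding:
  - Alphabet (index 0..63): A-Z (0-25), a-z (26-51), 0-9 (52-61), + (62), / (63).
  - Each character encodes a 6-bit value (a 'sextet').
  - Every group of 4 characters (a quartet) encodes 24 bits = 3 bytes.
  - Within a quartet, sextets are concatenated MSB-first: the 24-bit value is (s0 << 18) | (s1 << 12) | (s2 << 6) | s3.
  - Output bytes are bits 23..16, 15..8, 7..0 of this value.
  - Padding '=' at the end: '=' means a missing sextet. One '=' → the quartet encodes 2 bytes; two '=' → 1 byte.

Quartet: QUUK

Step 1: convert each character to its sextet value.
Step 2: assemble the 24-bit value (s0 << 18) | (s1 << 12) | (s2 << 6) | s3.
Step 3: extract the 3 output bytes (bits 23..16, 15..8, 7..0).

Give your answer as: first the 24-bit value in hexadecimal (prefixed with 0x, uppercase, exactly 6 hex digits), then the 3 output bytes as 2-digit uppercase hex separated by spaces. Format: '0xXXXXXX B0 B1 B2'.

Answer: 0x41450A 41 45 0A

Derivation:
Sextets: Q=16, U=20, U=20, K=10
24-bit: (16<<18) | (20<<12) | (20<<6) | 10
      = 0x400000 | 0x014000 | 0x000500 | 0x00000A
      = 0x41450A
Bytes: (v>>16)&0xFF=41, (v>>8)&0xFF=45, v&0xFF=0A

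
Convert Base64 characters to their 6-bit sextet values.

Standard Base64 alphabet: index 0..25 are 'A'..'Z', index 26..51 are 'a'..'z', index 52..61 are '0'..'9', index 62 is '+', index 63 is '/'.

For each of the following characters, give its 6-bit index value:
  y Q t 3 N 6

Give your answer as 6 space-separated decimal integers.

Answer: 50 16 45 55 13 58

Derivation:
'y': a..z range, 26 + ord('y') − ord('a') = 50
'Q': A..Z range, ord('Q') − ord('A') = 16
't': a..z range, 26 + ord('t') − ord('a') = 45
'3': 0..9 range, 52 + ord('3') − ord('0') = 55
'N': A..Z range, ord('N') − ord('A') = 13
'6': 0..9 range, 52 + ord('6') − ord('0') = 58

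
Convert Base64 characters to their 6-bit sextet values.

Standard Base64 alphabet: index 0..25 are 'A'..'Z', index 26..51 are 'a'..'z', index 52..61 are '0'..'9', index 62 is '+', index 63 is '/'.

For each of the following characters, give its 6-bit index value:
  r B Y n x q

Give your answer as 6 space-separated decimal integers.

Answer: 43 1 24 39 49 42

Derivation:
'r': a..z range, 26 + ord('r') − ord('a') = 43
'B': A..Z range, ord('B') − ord('A') = 1
'Y': A..Z range, ord('Y') − ord('A') = 24
'n': a..z range, 26 + ord('n') − ord('a') = 39
'x': a..z range, 26 + ord('x') − ord('a') = 49
'q': a..z range, 26 + ord('q') − ord('a') = 42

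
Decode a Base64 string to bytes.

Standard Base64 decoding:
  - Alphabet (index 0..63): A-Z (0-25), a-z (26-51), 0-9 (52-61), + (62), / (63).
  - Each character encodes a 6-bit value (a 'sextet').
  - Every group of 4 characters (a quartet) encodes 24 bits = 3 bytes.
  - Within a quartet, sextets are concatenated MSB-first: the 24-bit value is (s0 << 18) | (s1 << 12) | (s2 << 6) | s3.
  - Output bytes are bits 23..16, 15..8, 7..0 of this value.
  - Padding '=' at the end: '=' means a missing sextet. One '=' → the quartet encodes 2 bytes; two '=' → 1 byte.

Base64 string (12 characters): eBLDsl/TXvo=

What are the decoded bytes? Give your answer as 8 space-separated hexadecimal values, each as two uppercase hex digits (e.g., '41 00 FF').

Answer: 78 12 C3 B2 5F D3 5E FA

Derivation:
After char 0 ('e'=30): chars_in_quartet=1 acc=0x1E bytes_emitted=0
After char 1 ('B'=1): chars_in_quartet=2 acc=0x781 bytes_emitted=0
After char 2 ('L'=11): chars_in_quartet=3 acc=0x1E04B bytes_emitted=0
After char 3 ('D'=3): chars_in_quartet=4 acc=0x7812C3 -> emit 78 12 C3, reset; bytes_emitted=3
After char 4 ('s'=44): chars_in_quartet=1 acc=0x2C bytes_emitted=3
After char 5 ('l'=37): chars_in_quartet=2 acc=0xB25 bytes_emitted=3
After char 6 ('/'=63): chars_in_quartet=3 acc=0x2C97F bytes_emitted=3
After char 7 ('T'=19): chars_in_quartet=4 acc=0xB25FD3 -> emit B2 5F D3, reset; bytes_emitted=6
After char 8 ('X'=23): chars_in_quartet=1 acc=0x17 bytes_emitted=6
After char 9 ('v'=47): chars_in_quartet=2 acc=0x5EF bytes_emitted=6
After char 10 ('o'=40): chars_in_quartet=3 acc=0x17BE8 bytes_emitted=6
Padding '=': partial quartet acc=0x17BE8 -> emit 5E FA; bytes_emitted=8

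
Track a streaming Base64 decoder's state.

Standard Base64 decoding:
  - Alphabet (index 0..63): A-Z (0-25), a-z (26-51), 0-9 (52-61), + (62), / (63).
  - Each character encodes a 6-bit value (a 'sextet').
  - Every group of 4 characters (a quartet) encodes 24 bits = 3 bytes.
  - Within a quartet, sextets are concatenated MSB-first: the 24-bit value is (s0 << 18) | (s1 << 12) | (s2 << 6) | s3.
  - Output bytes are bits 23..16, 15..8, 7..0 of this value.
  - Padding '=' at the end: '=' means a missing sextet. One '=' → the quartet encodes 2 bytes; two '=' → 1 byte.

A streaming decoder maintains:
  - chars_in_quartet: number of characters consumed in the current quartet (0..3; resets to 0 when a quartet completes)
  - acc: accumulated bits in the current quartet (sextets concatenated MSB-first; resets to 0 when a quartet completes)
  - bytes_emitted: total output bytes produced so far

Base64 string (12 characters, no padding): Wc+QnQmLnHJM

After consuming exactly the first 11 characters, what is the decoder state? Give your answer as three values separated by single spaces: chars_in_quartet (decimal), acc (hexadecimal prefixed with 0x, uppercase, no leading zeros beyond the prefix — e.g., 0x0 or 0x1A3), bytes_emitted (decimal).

Answer: 3 0x271C9 6

Derivation:
After char 0 ('W'=22): chars_in_quartet=1 acc=0x16 bytes_emitted=0
After char 1 ('c'=28): chars_in_quartet=2 acc=0x59C bytes_emitted=0
After char 2 ('+'=62): chars_in_quartet=3 acc=0x1673E bytes_emitted=0
After char 3 ('Q'=16): chars_in_quartet=4 acc=0x59CF90 -> emit 59 CF 90, reset; bytes_emitted=3
After char 4 ('n'=39): chars_in_quartet=1 acc=0x27 bytes_emitted=3
After char 5 ('Q'=16): chars_in_quartet=2 acc=0x9D0 bytes_emitted=3
After char 6 ('m'=38): chars_in_quartet=3 acc=0x27426 bytes_emitted=3
After char 7 ('L'=11): chars_in_quartet=4 acc=0x9D098B -> emit 9D 09 8B, reset; bytes_emitted=6
After char 8 ('n'=39): chars_in_quartet=1 acc=0x27 bytes_emitted=6
After char 9 ('H'=7): chars_in_quartet=2 acc=0x9C7 bytes_emitted=6
After char 10 ('J'=9): chars_in_quartet=3 acc=0x271C9 bytes_emitted=6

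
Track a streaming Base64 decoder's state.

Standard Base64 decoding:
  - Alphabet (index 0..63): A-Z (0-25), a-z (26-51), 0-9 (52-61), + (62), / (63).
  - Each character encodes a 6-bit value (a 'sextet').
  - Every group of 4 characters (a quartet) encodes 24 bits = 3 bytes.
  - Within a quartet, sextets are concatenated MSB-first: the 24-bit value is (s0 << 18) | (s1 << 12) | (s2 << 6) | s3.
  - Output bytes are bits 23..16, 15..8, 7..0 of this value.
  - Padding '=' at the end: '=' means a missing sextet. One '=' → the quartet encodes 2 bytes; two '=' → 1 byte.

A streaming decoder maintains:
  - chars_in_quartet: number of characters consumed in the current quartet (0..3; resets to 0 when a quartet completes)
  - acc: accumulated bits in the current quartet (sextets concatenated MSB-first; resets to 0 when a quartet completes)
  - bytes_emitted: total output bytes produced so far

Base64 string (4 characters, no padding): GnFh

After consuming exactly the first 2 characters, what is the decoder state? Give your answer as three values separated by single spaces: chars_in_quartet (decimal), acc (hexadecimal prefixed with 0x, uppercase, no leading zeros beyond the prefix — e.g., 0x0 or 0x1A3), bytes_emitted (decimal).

After char 0 ('G'=6): chars_in_quartet=1 acc=0x6 bytes_emitted=0
After char 1 ('n'=39): chars_in_quartet=2 acc=0x1A7 bytes_emitted=0

Answer: 2 0x1A7 0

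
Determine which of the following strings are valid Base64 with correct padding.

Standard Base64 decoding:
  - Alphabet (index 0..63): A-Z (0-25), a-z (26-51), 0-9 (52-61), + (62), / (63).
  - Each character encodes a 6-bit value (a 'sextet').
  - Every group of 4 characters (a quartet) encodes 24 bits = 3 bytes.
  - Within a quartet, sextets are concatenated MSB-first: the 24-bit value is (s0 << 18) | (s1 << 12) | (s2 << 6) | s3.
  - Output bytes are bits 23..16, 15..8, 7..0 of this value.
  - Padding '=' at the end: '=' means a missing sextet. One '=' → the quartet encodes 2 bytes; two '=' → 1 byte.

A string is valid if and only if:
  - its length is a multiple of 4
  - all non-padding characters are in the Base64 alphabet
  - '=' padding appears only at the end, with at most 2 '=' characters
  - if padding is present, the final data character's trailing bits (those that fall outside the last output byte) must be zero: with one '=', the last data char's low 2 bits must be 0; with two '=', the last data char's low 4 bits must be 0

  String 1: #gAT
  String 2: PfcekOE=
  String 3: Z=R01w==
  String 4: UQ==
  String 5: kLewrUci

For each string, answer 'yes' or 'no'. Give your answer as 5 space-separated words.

String 1: '#gAT' → invalid (bad char(s): ['#'])
String 2: 'PfcekOE=' → valid
String 3: 'Z=R01w==' → invalid (bad char(s): ['=']; '=' in middle)
String 4: 'UQ==' → valid
String 5: 'kLewrUci' → valid

Answer: no yes no yes yes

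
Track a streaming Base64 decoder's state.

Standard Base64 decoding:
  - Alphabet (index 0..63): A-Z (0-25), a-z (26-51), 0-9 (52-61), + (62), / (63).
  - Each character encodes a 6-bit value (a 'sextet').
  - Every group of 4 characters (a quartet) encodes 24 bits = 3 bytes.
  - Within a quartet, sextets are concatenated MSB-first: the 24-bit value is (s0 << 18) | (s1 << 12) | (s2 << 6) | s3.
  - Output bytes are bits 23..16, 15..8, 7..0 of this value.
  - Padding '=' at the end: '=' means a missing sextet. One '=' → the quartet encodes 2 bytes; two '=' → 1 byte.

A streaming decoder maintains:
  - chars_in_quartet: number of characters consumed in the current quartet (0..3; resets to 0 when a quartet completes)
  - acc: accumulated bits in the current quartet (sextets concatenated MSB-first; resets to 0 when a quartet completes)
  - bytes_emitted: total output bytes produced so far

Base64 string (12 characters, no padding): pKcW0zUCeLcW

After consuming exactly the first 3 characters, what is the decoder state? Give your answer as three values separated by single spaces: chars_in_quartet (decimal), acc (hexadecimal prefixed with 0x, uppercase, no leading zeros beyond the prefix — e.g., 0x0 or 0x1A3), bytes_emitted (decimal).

After char 0 ('p'=41): chars_in_quartet=1 acc=0x29 bytes_emitted=0
After char 1 ('K'=10): chars_in_quartet=2 acc=0xA4A bytes_emitted=0
After char 2 ('c'=28): chars_in_quartet=3 acc=0x2929C bytes_emitted=0

Answer: 3 0x2929C 0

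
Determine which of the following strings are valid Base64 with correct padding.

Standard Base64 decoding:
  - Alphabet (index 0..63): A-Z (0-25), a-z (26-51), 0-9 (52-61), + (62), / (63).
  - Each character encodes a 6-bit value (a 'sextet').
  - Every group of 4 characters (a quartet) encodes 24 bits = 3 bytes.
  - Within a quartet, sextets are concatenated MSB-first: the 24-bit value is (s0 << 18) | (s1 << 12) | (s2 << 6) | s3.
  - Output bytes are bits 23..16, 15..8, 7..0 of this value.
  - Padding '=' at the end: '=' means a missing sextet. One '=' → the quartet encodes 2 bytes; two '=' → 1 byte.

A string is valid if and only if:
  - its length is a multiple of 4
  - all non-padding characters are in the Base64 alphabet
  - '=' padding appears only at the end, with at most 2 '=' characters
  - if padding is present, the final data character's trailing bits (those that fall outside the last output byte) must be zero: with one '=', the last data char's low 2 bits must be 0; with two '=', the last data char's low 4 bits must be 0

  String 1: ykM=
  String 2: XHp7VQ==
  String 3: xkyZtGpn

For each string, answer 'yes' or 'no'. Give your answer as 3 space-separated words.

Answer: yes yes yes

Derivation:
String 1: 'ykM=' → valid
String 2: 'XHp7VQ==' → valid
String 3: 'xkyZtGpn' → valid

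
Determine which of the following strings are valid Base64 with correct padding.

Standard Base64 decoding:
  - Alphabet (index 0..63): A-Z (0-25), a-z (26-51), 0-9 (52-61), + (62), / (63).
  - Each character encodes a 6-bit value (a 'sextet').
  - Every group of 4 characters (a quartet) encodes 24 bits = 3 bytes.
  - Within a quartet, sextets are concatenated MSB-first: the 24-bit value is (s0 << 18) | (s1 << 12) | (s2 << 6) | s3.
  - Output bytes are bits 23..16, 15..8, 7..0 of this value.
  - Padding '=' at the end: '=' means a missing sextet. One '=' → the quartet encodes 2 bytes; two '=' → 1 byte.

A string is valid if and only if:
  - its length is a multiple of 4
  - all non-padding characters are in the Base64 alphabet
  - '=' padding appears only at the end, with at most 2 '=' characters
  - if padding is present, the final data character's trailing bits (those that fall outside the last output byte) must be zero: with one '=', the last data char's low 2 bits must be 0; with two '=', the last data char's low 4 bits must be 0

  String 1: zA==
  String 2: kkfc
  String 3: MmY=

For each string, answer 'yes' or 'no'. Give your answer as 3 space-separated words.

String 1: 'zA==' → valid
String 2: 'kkfc' → valid
String 3: 'MmY=' → valid

Answer: yes yes yes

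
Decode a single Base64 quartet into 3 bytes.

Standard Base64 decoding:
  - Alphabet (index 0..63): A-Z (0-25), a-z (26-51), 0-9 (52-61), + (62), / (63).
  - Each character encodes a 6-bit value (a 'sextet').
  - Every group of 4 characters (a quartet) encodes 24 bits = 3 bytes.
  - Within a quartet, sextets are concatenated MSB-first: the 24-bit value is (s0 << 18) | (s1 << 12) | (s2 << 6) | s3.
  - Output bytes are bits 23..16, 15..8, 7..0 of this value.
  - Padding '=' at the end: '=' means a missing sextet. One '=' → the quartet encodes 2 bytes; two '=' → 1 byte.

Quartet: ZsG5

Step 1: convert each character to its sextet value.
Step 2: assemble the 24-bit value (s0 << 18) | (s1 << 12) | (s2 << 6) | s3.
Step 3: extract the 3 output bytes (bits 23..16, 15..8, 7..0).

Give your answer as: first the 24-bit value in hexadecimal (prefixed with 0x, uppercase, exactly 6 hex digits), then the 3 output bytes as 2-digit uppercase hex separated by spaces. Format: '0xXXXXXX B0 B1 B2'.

Sextets: Z=25, s=44, G=6, 5=57
24-bit: (25<<18) | (44<<12) | (6<<6) | 57
      = 0x640000 | 0x02C000 | 0x000180 | 0x000039
      = 0x66C1B9
Bytes: (v>>16)&0xFF=66, (v>>8)&0xFF=C1, v&0xFF=B9

Answer: 0x66C1B9 66 C1 B9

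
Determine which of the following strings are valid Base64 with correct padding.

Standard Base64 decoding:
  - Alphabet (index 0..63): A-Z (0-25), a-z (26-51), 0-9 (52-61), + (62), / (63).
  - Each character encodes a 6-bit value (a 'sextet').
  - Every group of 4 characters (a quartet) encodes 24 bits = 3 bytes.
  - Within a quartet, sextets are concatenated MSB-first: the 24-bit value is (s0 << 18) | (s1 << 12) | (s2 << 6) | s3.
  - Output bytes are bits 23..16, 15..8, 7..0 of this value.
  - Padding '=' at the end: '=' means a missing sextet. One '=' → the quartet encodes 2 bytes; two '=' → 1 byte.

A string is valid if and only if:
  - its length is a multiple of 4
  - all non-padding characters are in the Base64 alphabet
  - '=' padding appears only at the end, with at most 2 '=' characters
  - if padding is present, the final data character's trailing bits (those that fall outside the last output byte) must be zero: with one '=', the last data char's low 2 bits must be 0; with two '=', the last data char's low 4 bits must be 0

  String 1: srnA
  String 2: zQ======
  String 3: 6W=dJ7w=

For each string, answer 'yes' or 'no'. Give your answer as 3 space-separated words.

Answer: yes no no

Derivation:
String 1: 'srnA' → valid
String 2: 'zQ======' → invalid (6 pad chars (max 2))
String 3: '6W=dJ7w=' → invalid (bad char(s): ['=']; '=' in middle)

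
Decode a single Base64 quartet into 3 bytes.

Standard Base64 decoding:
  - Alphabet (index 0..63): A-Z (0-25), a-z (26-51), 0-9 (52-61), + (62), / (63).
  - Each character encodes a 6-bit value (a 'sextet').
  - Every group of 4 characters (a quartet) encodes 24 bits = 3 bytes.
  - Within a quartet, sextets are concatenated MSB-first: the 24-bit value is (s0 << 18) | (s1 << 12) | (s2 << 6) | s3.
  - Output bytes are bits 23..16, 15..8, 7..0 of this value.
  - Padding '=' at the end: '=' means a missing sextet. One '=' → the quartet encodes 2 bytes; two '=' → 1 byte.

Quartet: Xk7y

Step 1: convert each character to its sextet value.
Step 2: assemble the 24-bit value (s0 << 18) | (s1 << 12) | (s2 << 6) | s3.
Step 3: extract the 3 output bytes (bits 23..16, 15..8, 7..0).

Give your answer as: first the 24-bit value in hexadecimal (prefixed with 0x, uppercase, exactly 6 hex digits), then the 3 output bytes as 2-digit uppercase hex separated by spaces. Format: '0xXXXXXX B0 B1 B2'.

Sextets: X=23, k=36, 7=59, y=50
24-bit: (23<<18) | (36<<12) | (59<<6) | 50
      = 0x5C0000 | 0x024000 | 0x000EC0 | 0x000032
      = 0x5E4EF2
Bytes: (v>>16)&0xFF=5E, (v>>8)&0xFF=4E, v&0xFF=F2

Answer: 0x5E4EF2 5E 4E F2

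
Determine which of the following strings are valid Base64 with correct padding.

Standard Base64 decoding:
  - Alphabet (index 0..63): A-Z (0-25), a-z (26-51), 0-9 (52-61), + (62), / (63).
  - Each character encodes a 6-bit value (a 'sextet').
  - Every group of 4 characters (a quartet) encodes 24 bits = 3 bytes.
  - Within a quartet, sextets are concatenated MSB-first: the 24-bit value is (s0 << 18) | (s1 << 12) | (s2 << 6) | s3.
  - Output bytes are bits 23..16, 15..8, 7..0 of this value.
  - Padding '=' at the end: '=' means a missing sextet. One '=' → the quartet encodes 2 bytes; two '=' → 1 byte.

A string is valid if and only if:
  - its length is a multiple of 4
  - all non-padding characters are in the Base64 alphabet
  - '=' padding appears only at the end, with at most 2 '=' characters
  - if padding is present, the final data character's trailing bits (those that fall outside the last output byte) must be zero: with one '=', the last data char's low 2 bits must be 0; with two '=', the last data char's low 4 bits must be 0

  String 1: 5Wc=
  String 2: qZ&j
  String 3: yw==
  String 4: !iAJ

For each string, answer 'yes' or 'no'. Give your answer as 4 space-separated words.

String 1: '5Wc=' → valid
String 2: 'qZ&j' → invalid (bad char(s): ['&'])
String 3: 'yw==' → valid
String 4: '!iAJ' → invalid (bad char(s): ['!'])

Answer: yes no yes no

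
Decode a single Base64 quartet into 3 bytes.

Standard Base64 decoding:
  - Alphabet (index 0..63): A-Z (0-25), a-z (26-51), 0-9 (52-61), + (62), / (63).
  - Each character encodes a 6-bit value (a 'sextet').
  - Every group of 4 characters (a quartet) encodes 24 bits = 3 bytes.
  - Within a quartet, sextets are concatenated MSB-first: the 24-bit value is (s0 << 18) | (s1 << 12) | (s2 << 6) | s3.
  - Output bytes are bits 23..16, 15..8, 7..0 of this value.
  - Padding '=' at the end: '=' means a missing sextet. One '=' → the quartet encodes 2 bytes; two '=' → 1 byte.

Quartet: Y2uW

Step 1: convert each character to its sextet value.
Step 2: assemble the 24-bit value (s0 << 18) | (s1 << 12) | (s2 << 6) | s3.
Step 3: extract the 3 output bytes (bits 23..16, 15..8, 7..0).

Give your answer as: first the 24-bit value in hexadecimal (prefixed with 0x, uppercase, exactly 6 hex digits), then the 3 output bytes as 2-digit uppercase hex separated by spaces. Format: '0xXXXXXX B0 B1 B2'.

Sextets: Y=24, 2=54, u=46, W=22
24-bit: (24<<18) | (54<<12) | (46<<6) | 22
      = 0x600000 | 0x036000 | 0x000B80 | 0x000016
      = 0x636B96
Bytes: (v>>16)&0xFF=63, (v>>8)&0xFF=6B, v&0xFF=96

Answer: 0x636B96 63 6B 96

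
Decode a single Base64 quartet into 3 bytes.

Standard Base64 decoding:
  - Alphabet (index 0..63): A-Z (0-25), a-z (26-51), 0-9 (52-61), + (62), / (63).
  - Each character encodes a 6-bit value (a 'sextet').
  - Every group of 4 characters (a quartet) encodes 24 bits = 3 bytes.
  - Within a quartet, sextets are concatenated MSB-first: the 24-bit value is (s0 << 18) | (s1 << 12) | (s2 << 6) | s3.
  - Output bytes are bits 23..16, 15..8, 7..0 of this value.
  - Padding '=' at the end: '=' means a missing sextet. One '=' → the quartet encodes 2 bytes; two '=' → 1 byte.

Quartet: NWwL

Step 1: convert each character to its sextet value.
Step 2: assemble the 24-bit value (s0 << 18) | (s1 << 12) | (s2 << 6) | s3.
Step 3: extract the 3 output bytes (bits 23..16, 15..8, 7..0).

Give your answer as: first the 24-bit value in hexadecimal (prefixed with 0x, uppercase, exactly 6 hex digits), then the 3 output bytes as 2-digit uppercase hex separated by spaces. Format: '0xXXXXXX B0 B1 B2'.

Sextets: N=13, W=22, w=48, L=11
24-bit: (13<<18) | (22<<12) | (48<<6) | 11
      = 0x340000 | 0x016000 | 0x000C00 | 0x00000B
      = 0x356C0B
Bytes: (v>>16)&0xFF=35, (v>>8)&0xFF=6C, v&0xFF=0B

Answer: 0x356C0B 35 6C 0B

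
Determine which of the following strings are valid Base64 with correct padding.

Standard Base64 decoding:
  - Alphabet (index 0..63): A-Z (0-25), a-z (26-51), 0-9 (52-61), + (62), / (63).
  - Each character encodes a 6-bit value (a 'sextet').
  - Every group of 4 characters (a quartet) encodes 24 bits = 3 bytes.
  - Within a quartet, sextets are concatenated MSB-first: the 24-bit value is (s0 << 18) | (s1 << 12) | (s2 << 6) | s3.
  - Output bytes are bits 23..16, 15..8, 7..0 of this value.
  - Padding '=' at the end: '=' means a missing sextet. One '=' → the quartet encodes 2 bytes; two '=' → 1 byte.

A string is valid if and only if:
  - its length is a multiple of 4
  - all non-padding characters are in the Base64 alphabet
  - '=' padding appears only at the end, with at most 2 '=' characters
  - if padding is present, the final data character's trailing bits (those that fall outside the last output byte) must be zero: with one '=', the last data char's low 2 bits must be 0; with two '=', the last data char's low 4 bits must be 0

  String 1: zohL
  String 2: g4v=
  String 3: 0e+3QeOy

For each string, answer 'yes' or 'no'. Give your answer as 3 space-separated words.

Answer: yes no yes

Derivation:
String 1: 'zohL' → valid
String 2: 'g4v=' → invalid (bad trailing bits)
String 3: '0e+3QeOy' → valid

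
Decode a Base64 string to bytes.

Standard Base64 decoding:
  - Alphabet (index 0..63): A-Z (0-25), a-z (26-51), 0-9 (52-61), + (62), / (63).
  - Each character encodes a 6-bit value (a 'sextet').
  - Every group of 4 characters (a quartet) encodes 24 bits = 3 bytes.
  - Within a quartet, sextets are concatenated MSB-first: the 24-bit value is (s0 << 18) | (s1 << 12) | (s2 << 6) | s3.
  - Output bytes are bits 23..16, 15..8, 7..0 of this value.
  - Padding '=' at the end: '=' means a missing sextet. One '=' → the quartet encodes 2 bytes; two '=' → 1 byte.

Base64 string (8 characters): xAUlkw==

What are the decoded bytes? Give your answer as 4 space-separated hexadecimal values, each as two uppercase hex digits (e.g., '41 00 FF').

After char 0 ('x'=49): chars_in_quartet=1 acc=0x31 bytes_emitted=0
After char 1 ('A'=0): chars_in_quartet=2 acc=0xC40 bytes_emitted=0
After char 2 ('U'=20): chars_in_quartet=3 acc=0x31014 bytes_emitted=0
After char 3 ('l'=37): chars_in_quartet=4 acc=0xC40525 -> emit C4 05 25, reset; bytes_emitted=3
After char 4 ('k'=36): chars_in_quartet=1 acc=0x24 bytes_emitted=3
After char 5 ('w'=48): chars_in_quartet=2 acc=0x930 bytes_emitted=3
Padding '==': partial quartet acc=0x930 -> emit 93; bytes_emitted=4

Answer: C4 05 25 93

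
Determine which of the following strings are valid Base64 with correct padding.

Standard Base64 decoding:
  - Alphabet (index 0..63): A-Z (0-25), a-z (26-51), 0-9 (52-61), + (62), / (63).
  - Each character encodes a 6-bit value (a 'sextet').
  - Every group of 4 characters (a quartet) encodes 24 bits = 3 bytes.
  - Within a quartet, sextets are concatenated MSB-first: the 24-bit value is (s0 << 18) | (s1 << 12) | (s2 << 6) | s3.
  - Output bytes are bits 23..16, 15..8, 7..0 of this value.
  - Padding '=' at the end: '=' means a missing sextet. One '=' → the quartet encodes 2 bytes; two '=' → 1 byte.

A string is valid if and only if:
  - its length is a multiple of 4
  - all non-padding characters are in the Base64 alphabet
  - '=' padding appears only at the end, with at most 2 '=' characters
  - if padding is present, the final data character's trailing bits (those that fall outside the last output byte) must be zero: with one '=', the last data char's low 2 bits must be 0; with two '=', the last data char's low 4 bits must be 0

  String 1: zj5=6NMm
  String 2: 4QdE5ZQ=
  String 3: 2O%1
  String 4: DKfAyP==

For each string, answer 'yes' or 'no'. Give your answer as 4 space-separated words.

Answer: no yes no no

Derivation:
String 1: 'zj5=6NMm' → invalid (bad char(s): ['=']; '=' in middle)
String 2: '4QdE5ZQ=' → valid
String 3: '2O%1' → invalid (bad char(s): ['%'])
String 4: 'DKfAyP==' → invalid (bad trailing bits)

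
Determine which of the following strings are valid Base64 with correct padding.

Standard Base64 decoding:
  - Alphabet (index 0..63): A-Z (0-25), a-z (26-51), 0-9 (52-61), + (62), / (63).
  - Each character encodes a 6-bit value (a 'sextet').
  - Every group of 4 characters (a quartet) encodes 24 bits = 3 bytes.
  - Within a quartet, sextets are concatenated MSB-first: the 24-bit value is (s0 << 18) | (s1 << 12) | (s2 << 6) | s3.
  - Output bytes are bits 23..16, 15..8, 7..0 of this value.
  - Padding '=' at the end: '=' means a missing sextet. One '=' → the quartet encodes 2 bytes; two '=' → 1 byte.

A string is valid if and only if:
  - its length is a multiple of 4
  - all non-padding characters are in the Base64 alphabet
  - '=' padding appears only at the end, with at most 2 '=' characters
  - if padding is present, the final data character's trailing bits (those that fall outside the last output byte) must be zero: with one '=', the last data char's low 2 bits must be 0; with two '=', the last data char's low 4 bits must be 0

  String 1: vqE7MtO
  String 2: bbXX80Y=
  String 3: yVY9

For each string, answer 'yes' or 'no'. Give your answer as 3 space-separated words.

Answer: no yes yes

Derivation:
String 1: 'vqE7MtO' → invalid (len=7 not mult of 4)
String 2: 'bbXX80Y=' → valid
String 3: 'yVY9' → valid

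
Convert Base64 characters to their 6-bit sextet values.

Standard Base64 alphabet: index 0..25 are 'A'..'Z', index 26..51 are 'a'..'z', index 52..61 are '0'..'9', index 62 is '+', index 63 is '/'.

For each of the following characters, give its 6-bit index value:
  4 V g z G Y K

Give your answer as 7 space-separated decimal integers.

'4': 0..9 range, 52 + ord('4') − ord('0') = 56
'V': A..Z range, ord('V') − ord('A') = 21
'g': a..z range, 26 + ord('g') − ord('a') = 32
'z': a..z range, 26 + ord('z') − ord('a') = 51
'G': A..Z range, ord('G') − ord('A') = 6
'Y': A..Z range, ord('Y') − ord('A') = 24
'K': A..Z range, ord('K') − ord('A') = 10

Answer: 56 21 32 51 6 24 10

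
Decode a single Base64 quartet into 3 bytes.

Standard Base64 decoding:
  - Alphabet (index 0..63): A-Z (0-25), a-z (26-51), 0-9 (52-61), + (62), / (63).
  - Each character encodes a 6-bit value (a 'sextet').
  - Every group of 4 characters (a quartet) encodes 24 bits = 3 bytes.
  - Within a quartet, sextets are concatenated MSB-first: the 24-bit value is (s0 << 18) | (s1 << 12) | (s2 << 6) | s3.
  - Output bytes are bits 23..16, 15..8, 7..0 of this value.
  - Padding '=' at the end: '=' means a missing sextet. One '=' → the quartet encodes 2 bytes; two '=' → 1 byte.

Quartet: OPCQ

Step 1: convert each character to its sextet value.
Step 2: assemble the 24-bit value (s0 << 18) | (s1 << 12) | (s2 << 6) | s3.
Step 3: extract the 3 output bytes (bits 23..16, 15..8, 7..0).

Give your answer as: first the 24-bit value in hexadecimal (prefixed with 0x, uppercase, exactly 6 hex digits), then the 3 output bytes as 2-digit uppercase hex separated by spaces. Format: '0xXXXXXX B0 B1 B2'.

Answer: 0x38F090 38 F0 90

Derivation:
Sextets: O=14, P=15, C=2, Q=16
24-bit: (14<<18) | (15<<12) | (2<<6) | 16
      = 0x380000 | 0x00F000 | 0x000080 | 0x000010
      = 0x38F090
Bytes: (v>>16)&0xFF=38, (v>>8)&0xFF=F0, v&0xFF=90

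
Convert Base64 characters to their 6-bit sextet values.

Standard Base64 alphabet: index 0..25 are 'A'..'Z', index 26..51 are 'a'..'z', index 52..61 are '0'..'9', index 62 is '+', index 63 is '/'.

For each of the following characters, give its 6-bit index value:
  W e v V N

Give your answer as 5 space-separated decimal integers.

'W': A..Z range, ord('W') − ord('A') = 22
'e': a..z range, 26 + ord('e') − ord('a') = 30
'v': a..z range, 26 + ord('v') − ord('a') = 47
'V': A..Z range, ord('V') − ord('A') = 21
'N': A..Z range, ord('N') − ord('A') = 13

Answer: 22 30 47 21 13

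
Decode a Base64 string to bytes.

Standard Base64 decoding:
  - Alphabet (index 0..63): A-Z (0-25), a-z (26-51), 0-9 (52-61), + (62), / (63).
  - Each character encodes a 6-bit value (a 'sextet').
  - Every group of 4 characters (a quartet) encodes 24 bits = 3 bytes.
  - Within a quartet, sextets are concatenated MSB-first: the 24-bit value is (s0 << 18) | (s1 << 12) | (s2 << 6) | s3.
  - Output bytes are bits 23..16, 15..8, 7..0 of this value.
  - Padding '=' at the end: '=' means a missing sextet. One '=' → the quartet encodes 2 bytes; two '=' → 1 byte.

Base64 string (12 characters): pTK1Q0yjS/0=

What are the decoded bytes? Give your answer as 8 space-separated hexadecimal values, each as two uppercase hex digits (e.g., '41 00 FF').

After char 0 ('p'=41): chars_in_quartet=1 acc=0x29 bytes_emitted=0
After char 1 ('T'=19): chars_in_quartet=2 acc=0xA53 bytes_emitted=0
After char 2 ('K'=10): chars_in_quartet=3 acc=0x294CA bytes_emitted=0
After char 3 ('1'=53): chars_in_quartet=4 acc=0xA532B5 -> emit A5 32 B5, reset; bytes_emitted=3
After char 4 ('Q'=16): chars_in_quartet=1 acc=0x10 bytes_emitted=3
After char 5 ('0'=52): chars_in_quartet=2 acc=0x434 bytes_emitted=3
After char 6 ('y'=50): chars_in_quartet=3 acc=0x10D32 bytes_emitted=3
After char 7 ('j'=35): chars_in_quartet=4 acc=0x434CA3 -> emit 43 4C A3, reset; bytes_emitted=6
After char 8 ('S'=18): chars_in_quartet=1 acc=0x12 bytes_emitted=6
After char 9 ('/'=63): chars_in_quartet=2 acc=0x4BF bytes_emitted=6
After char 10 ('0'=52): chars_in_quartet=3 acc=0x12FF4 bytes_emitted=6
Padding '=': partial quartet acc=0x12FF4 -> emit 4B FD; bytes_emitted=8

Answer: A5 32 B5 43 4C A3 4B FD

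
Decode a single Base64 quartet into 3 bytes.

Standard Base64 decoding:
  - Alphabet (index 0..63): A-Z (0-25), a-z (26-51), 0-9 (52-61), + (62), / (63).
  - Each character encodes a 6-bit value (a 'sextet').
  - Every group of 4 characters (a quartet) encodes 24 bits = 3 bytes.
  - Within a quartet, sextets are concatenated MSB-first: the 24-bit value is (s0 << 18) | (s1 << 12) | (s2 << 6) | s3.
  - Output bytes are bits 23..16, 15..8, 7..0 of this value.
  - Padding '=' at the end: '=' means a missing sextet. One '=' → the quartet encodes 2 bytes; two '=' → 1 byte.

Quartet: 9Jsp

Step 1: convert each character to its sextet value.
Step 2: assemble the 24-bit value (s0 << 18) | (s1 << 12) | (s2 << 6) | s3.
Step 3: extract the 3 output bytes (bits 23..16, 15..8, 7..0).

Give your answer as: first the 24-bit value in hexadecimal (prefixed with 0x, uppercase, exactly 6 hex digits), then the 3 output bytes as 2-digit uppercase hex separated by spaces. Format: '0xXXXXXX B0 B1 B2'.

Answer: 0xF49B29 F4 9B 29

Derivation:
Sextets: 9=61, J=9, s=44, p=41
24-bit: (61<<18) | (9<<12) | (44<<6) | 41
      = 0xF40000 | 0x009000 | 0x000B00 | 0x000029
      = 0xF49B29
Bytes: (v>>16)&0xFF=F4, (v>>8)&0xFF=9B, v&0xFF=29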